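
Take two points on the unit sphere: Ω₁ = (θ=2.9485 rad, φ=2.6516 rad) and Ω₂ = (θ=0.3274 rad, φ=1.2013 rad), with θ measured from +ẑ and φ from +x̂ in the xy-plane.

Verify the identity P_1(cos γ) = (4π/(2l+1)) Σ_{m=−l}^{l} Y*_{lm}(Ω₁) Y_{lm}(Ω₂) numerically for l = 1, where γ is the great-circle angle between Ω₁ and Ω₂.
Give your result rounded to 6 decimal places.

-0.921866

Addition theorem: P_1(cos γ) = (4π/3) Σ_m Y*_{lm}(Ω₁) Y_{lm}(Ω₂), m = −1…1:
  m=-1: (-0.058498, 0.031201) × (0.040125, -0.103606) = (0.000885, 0.007313)  (running Σ = (0.000885, 0.007313))
  m=0: (-0.479522, -0.000000) × (0.462649, 0.000000) = (-0.221850, -0.000000)  (running Σ = (-0.220965, 0.007313))
  m=1: (0.058498, 0.031201) × (-0.040125, -0.103606) = (0.000885, -0.007313)  (running Σ = (-0.220079, 0.000000))
Accumulated sum (-0.220079, 0.000000); after 4π/(2l+1) scaling, (-0.921866, 0.000000) ⇒ P_1 = -0.921866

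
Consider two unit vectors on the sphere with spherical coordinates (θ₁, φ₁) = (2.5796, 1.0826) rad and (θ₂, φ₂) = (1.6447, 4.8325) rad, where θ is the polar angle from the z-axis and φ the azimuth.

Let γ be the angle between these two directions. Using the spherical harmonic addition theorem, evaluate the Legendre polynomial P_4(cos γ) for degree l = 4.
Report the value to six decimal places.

Summing Y*_{l m}(θ₁,φ₁)·Y_{l m}(θ₂,φ₂) over m ∈ [−4, 4]; prefactor 4π/(2·4+1) = 1.396263:
  m=-4: Y*=(-0.013301, -0.033110)  Y=(0.388166, -0.202303)  product (-0.011861, -0.010161)
  m=-3: Y*=(0.159360, 0.016989)  Y=(0.032320, 0.085777)  product (0.003693, 0.014219)
  m=-2: Y*=(-0.213437, 0.315757)  Y=(0.310814, -0.076135)  product (-0.042299, 0.114392)
  m=-1: Y*=(-0.201343, -0.379125)  Y=(0.012363, 0.102434)  product (0.036346, -0.025312)
  m=+0: Y*=(-0.056713, -0.000000)  Y=(0.300165, 0.000000)  product (-0.017023, -0.000000)
  m=+1: Y*=(0.201343, -0.379125)  Y=(-0.012363, 0.102434)  product (0.036346, 0.025312)
  m=+2: Y*=(-0.213437, -0.315757)  Y=(0.310814, 0.076135)  product (-0.042299, -0.114392)
  m=+3: Y*=(-0.159360, 0.016989)  Y=(-0.032320, 0.085777)  product (0.003693, -0.014219)
  m=+4: Y*=(-0.013301, 0.033110)  Y=(0.388166, 0.202303)  product (-0.011861, 0.010161)
Σ over m = (-0.045265, 0.000000); ×(4π/9) → (-0.063202, 0.000000). Real part: -0.063202

-0.063202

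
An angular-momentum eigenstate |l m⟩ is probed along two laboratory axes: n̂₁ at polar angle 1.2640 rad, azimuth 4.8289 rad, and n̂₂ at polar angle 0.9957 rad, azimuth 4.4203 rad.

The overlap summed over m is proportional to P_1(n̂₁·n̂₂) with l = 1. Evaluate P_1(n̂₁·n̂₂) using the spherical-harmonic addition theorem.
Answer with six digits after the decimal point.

Expand P_1 via completeness: Σ_{m} conj(Y_{1,m}) at Ω₁ times Y_{1,m} at Ω₂ —
  m=-1: Y*=+0.038287-0.327129i  Y=-0.083483+0.277638i  product +0.087627+0.037940i
  m=+0: Y*=+0.147561-0.000000i  Y=+0.265759+0.000000i  product +0.039216+0.000000i
  m=+1: Y*=-0.038287-0.327129i  Y=+0.083483+0.277638i  product +0.087627-0.037940i
Total Σ_m = +0.214470+0.000000i. Multiply by 4.188790: +0.898369+0.000000i. P_1(cos γ) = 0.898369

0.898369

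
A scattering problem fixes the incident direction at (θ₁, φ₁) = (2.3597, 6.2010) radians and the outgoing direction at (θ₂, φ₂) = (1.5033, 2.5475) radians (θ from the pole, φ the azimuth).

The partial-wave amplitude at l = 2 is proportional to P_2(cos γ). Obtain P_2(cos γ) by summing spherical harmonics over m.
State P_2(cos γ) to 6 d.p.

0.154902

Addition theorem: P_2(cos γ) = (4π/5) Σ_m Y*_{lm}(Ω₁) Y_{lm}(Ω₂), m = −2…2:
  m=-2: Y*=(0.189198, -0.031382)  Y=(0.143557, 0.356714)  product (0.038355, 0.062984)
  m=-1: Y*=(-0.384961, 0.031710)  Y=(-0.043079, -0.029100)  product (0.017506, 0.009836)
  m=+0: Y*=(0.161013, -0.000000)  Y=(-0.311088, 0.000000)  product (-0.050089, 0.000000)
  m=+1: Y*=(0.384961, 0.031710)  Y=(0.043079, -0.029100)  product (0.017506, -0.009836)
  m=+2: Y*=(0.189198, 0.031382)  Y=(0.143557, -0.356714)  product (0.038355, -0.062984)
Total Σ_m = (0.061634, 0.000000). Multiply by 2.513274: (0.154902, 0.000000). P_2(cos γ) = 0.154902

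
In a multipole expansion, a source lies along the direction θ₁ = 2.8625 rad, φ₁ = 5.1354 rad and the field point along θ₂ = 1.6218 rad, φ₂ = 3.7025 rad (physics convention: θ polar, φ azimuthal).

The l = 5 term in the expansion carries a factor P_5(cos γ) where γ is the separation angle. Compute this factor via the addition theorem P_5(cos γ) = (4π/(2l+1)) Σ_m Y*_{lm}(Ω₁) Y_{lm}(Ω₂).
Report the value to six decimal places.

0.157113

Summing Y*_{l m}(θ₁,φ₁)·Y_{l m}(θ₂,φ₂) over m ∈ [−5, 5]; prefactor 4π/(2·5+1) = 1.142397:
  m=-5: Y*=0.00063 + 0.00038j  Y=0.43518 + 0.15250j  product 0.00022 + 0.00026j
  m=-4: Y*=0.00098 - 0.00807j  Y=0.04639 + 0.05821j  product 0.00052 - 0.00032j
  m=-3: Y*=-0.05053 + 0.01573j  Y=-0.03759 - 0.33443j  product 0.00716 + 0.01631j
  m=-2: Y*=0.14528 + 0.16405j  Y=0.03711 - 0.07703j  product 0.01803 - 0.00510j
  m=-1: Y*=0.21718 - 0.48241j  Y=-0.26104 + 0.16399j  product 0.02242 + 0.16154j
  m=+0: Y*=-0.46240 + 0.00000j  Y=-0.08835 + 0.00000j  product 0.04085 + 0.00000j
  m=+1: Y*=-0.21718 - 0.48241j  Y=0.26104 + 0.16399j  product 0.02242 - 0.16154j
  m=+2: Y*=0.14528 - 0.16405j  Y=0.03711 + 0.07703j  product 0.01803 + 0.00510j
  m=+3: Y*=0.05053 + 0.01573j  Y=0.03759 - 0.33443j  product 0.00716 - 0.01631j
  m=+4: Y*=0.00098 + 0.00807j  Y=0.04639 - 0.05821j  product 0.00052 + 0.00032j
  m=+5: Y*=-0.00063 + 0.00038j  Y=-0.43518 + 0.15250j  product 0.00022 - 0.00026j
Accumulated sum 0.13753 - 0.00000j; after 4π/(2l+1) scaling, 0.15711 - 0.00000j ⇒ P_5 = 0.157113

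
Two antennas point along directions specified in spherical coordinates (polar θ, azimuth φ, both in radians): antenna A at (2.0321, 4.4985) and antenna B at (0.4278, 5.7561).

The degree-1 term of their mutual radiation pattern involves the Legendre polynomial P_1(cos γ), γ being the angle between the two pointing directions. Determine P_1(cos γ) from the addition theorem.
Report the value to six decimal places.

Term-by-term m-sum for l=1 (normalisation 4π/3 = 4.188790):
  term(m=-1) = 0.01366 - 0.04219j   from Y*(Ω₁)=-0.06567 - 0.30233j, Y(Ω₂)=0.12388 + 0.07210j
  term(m=+0) = -0.09669 + 0.00000j   from Y*(Ω₁)=-0.21748 + 0.00000j, Y(Ω₂)=0.44457 + 0.00000j
  term(m=+1) = 0.01366 + 0.04219j   from Y*(Ω₁)=0.06567 - 0.30233j, Y(Ω₂)=-0.12388 + 0.07210j
Σ over m = -0.06936 + 0.00000j; ×(4π/3) → -0.29054 + 0.00000j. Real part: -0.290541

-0.290541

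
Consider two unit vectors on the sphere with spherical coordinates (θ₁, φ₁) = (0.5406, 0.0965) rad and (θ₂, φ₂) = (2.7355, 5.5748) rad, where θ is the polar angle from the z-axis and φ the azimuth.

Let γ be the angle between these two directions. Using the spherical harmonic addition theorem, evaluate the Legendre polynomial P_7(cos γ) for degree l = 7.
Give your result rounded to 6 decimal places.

-0.279198

Summing Y*_{l m}(θ₁,φ₁)·Y_{l m}(θ₂,φ₂) over m ∈ [−7, 7]; prefactor 4π/(2·7+1) = 0.837758:
  m=-7: Y*=0.00373 + 0.00299j  Y=0.00018 - 0.00073j  product 0.00000 - 0.00000j
  m=-6: Y*=0.02495 + 0.01631j  Y=0.00291 + 0.00585j  product -0.00002 + 0.00019j
  m=-5: Y*=0.10042 + 0.05260j  Y=-0.03241 - 0.01372j  product -0.00253 - 0.00308j
  m=-4: Y*=0.26813 + 0.10896j  Y=0.12470 - 0.03968j  product 0.03776 + 0.00295j
  m=-3: Y*=0.45906 + 0.13674j  Y=-0.17645 + 0.28500j  product -0.11997 + 0.10670j
  m=-2: Y*=0.39808 + 0.07780j  Y=-0.08265 - 0.53232j  product 0.00851 - 0.21834j
  m=-1: Y*=-0.09265 - 0.00897j  Y=0.27294 + 0.23383j  product -0.02319 - 0.02411j
  m=+0: Y*=-0.43975 + 0.00000j  Y=0.30561 + 0.00000j  product -0.13439 + 0.00000j
  m=+1: Y*=0.09265 - 0.00897j  Y=-0.27294 + 0.23383j  product -0.02319 + 0.02411j
  m=+2: Y*=0.39808 - 0.07780j  Y=-0.08265 + 0.53232j  product 0.00851 + 0.21834j
  m=+3: Y*=-0.45906 + 0.13674j  Y=0.17645 + 0.28500j  product -0.11997 - 0.10670j
  m=+4: Y*=0.26813 - 0.10896j  Y=0.12470 + 0.03968j  product 0.03776 - 0.00295j
  m=+5: Y*=-0.10042 + 0.05260j  Y=0.03241 - 0.01372j  product -0.00253 + 0.00308j
  m=+6: Y*=0.02495 - 0.01631j  Y=0.00291 - 0.00585j  product -0.00002 - 0.00019j
  m=+7: Y*=-0.00373 + 0.00299j  Y=-0.00018 - 0.00073j  product 0.00000 + 0.00000j
Accumulated sum -0.33327 - 0.00000j; after 4π/(2l+1) scaling, -0.27920 - 0.00000j ⇒ P_7 = -0.279198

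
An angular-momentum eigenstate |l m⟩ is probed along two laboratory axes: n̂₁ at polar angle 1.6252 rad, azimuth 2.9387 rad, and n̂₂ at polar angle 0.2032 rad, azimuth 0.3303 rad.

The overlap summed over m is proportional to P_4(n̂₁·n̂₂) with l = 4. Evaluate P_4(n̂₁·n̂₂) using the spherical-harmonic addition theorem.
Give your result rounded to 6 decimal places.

0.193693

Term-by-term m-sum for l=4 (normalisation 4π/9 = 1.396263):
  m=-4: Y*=+0.302823-0.319104i  Y=+0.000181-0.000711i  product -0.000172-0.000273i
  m=-3: Y*=+0.055591-0.038744i  Y=+0.005521-0.008428i  product -0.000020-0.000682i
  m=-2: Y*=-0.300106+0.128934i  Y=+0.061478-0.047772i  product -0.012290+0.022263i
  m=-1: Y*=-0.074959+0.015421i  Y=+0.328594-0.112662i  product -0.022894+0.013512i
  m=+0: Y*=+0.308005-0.000000i  Y=+0.680100+0.000000i  product +0.209474+0.000000i
  m=+1: Y*=+0.074959+0.015421i  Y=-0.328594-0.112662i  product -0.022894-0.013512i
  m=+2: Y*=-0.300106-0.128934i  Y=+0.061478+0.047772i  product -0.012290-0.022263i
  m=+3: Y*=-0.055591-0.038744i  Y=-0.005521-0.008428i  product -0.000020+0.000682i
  m=+4: Y*=+0.302823+0.319104i  Y=+0.000181+0.000711i  product -0.000172+0.000273i
Σ over m = +0.138723-0.000000i; ×(4π/9) → +0.193693-0.000000i. Real part: 0.193693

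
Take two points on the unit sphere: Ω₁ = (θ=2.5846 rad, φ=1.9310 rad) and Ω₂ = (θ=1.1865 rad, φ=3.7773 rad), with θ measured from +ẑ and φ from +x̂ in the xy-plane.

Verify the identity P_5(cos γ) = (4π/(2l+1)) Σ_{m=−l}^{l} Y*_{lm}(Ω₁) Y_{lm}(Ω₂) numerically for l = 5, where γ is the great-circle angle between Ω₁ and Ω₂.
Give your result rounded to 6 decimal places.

-0.188870

Addition theorem: P_5(cos γ) = (4π/11) Σ_m Y*_{lm}(Ω₁) Y_{lm}(Ω₂), m = −5…5:
  [-5]  conj(Y_{5,-5})(Ω₁) = -0.01866 - 0.00437j ; Y_{5,-5}(Ω₂) = 0.31761 - 0.01174j ; Δ = -0.00598 - 0.00117j
  [-4]  conj(Y_{5,-4})(Ω₁) = -0.01261 - 0.09648j ; Y_{5,-4}(Ω₂) = -0.33574 - 0.22908j ; Δ = -0.01787 + 0.03528j
  [-3]  conj(Y_{5,-3})(Ω₁) = 0.24731 - 0.13197j ; Y_{5,-3}(Ω₂) = 0.02411 + 0.06895j ; Δ = 0.01506 + 0.01387j
  [-2]  conj(Y_{5,-2})(Ω₁) = 0.35097 + 0.30808j ; Y_{5,-2}(Ω₂) = -0.09314 + 0.30177j ; Δ = -0.12566 + 0.07722j
  [-1]  conj(Y_{5,-1})(Ω₁) = -0.10833 + 0.28762j ; Y_{5,-1}(Ω₂) = 0.13210 - 0.09747j ; Δ = 0.01373 + 0.04855j
  [+0]  conj(Y_{5,0})(Ω₁) = 0.27097 + 0.00000j ; Y_{5,0}(Ω₂) = 0.28086 + 0.00000j ; Δ = 0.07610 + 0.00000j
  [+1]  conj(Y_{5,1})(Ω₁) = 0.10833 + 0.28762j ; Y_{5,1}(Ω₂) = -0.13210 - 0.09747j ; Δ = 0.01373 - 0.04855j
  [+2]  conj(Y_{5,2})(Ω₁) = 0.35097 - 0.30808j ; Y_{5,2}(Ω₂) = -0.09314 - 0.30177j ; Δ = -0.12566 - 0.07722j
  [+3]  conj(Y_{5,3})(Ω₁) = -0.24731 - 0.13197j ; Y_{5,3}(Ω₂) = -0.02411 + 0.06895j ; Δ = 0.01506 - 0.01387j
  [+4]  conj(Y_{5,4})(Ω₁) = -0.01261 + 0.09648j ; Y_{5,4}(Ω₂) = -0.33574 + 0.22908j ; Δ = -0.01787 - 0.03528j
  [+5]  conj(Y_{5,5})(Ω₁) = 0.01866 - 0.00437j ; Y_{5,5}(Ω₂) = -0.31761 - 0.01174j ; Δ = -0.00598 + 0.00117j
Σ over m = -0.16533 + 0.00000j; ×(4π/11) → -0.18887 + 0.00000j. Real part: -0.188870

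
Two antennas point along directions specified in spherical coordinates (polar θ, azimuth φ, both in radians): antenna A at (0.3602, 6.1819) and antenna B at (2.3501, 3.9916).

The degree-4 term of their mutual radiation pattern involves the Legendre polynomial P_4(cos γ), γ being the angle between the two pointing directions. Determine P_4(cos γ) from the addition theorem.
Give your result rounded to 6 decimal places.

Addition theorem: P_4(cos γ) = (4π/9) Σ_m Y*_{lm}(Ω₁) Y_{lm}(Ω₂), m = −4…4:
  m=-4: +0.006277-0.002692i × -0.109582+0.028968i = -0.000610+0.000477i  (running Σ = -0.000610+0.000477i)
  m=-3: +0.048939-0.015346i × -0.262889-0.176617i = -0.015576-0.004609i  (running Σ = -0.016186-0.004132i)
  m=-2: +0.208847-0.042895i × -0.053609-0.412560i = -0.028893-0.083862i  (running Σ = -0.045078-0.087995i)
  m=-1: +0.485977-0.049391i × +0.071392-0.081269i = +0.030681-0.043021i  (running Σ = -0.014398-0.131016i)
  m=0: +0.377759-0.000000i × -0.346889+0.000000i = -0.131040+0.000000i  (running Σ = -0.145438-0.131016i)
  m=1: -0.485977-0.049391i × -0.071392-0.081269i = +0.030681+0.043021i  (running Σ = -0.114757-0.087995i)
  m=2: +0.208847+0.042895i × -0.053609+0.412560i = -0.028893+0.083862i  (running Σ = -0.143650-0.004132i)
  m=3: -0.048939-0.015346i × +0.262889-0.176617i = -0.015576+0.004609i  (running Σ = -0.159226+0.000477i)
  m=4: +0.006277+0.002692i × -0.109582-0.028968i = -0.000610-0.000477i  (running Σ = -0.159836-0.000000i)
Accumulated sum -0.159836-0.000000i; after 4π/(2l+1) scaling, -0.223173-0.000000i ⇒ P_4 = -0.223173

-0.223173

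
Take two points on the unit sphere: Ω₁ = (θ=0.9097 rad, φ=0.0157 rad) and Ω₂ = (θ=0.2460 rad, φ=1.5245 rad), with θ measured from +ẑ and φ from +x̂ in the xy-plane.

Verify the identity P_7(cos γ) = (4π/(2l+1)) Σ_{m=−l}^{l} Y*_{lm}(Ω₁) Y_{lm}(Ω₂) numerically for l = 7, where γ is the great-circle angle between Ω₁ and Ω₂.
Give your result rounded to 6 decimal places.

Expand P_7 via completeness: Σ_{m} conj(Y_{7,m}) at Ω₁ times Y_{7,m} at Ω₂ —
  [-7]  conj(Y_{7,-7})(Ω₁) = +0.094874+0.010469i ; Y_{7,-7}(Ω₂) = -0.000008+0.000024i ; Δ = -0.000001+0.000002i
  [-6]  conj(Y_{7,-6})(Ω₁) = +0.276574+0.026131i ; Y_{7,-6}(Ω₂) = -0.000364-0.000104i ; Δ = -0.000098-0.000038i
  [-5]  conj(Y_{7,-5})(Ω₁) = +0.437165+0.034388i ; Y_{7,-5}(Ω₂) = +0.000810-0.003435i ; Δ = +0.000472-0.001474i
  [-4]  conj(Y_{7,-4})(Ω₁) = +0.331764+0.020862i ; Y_{7,-4}(Ω₂) = +0.022708+0.004254i ; Δ = +0.007445+0.001885i
  [-3]  conj(Y_{7,-3})(Ω₁) = -0.084703-0.003992i ; Y_{7,-3}(Ω₂) = -0.014922+0.106743i ; Δ = +0.001690-0.008982i
  [-2]  conj(Y_{7,-2})(Ω₁) = -0.367625-0.011547i ; Y_{7,-2}(Ω₂) = -0.341099-0.031674i ; Δ = +0.125031+0.015583i
  [-1]  conj(Y_{7,-1})(Ω₁) = -0.074129-0.001164i ; Y_{7,-1}(Ω₂) = +0.029570-0.638258i ; Δ = -0.002935+0.047279i
  [+0]  conj(Y_{7,0})(Ω₁) = +0.345766-0.000000i ; Y_{7,0}(Ω₂) = +0.343711+0.000000i ; Δ = +0.118844+0.000000i
  [+1]  conj(Y_{7,1})(Ω₁) = +0.074129-0.001164i ; Y_{7,1}(Ω₂) = -0.029570-0.638258i ; Δ = -0.002935-0.047279i
  [+2]  conj(Y_{7,2})(Ω₁) = -0.367625+0.011547i ; Y_{7,2}(Ω₂) = -0.341099+0.031674i ; Δ = +0.125031-0.015583i
  [+3]  conj(Y_{7,3})(Ω₁) = +0.084703-0.003992i ; Y_{7,3}(Ω₂) = +0.014922+0.106743i ; Δ = +0.001690+0.008982i
  [+4]  conj(Y_{7,4})(Ω₁) = +0.331764-0.020862i ; Y_{7,4}(Ω₂) = +0.022708-0.004254i ; Δ = +0.007445-0.001885i
  [+5]  conj(Y_{7,5})(Ω₁) = -0.437165+0.034388i ; Y_{7,5}(Ω₂) = -0.000810-0.003435i ; Δ = +0.000472+0.001474i
  [+6]  conj(Y_{7,6})(Ω₁) = +0.276574-0.026131i ; Y_{7,6}(Ω₂) = -0.000364+0.000104i ; Δ = -0.000098+0.000038i
  [+7]  conj(Y_{7,7})(Ω₁) = -0.094874+0.010469i ; Y_{7,7}(Ω₂) = +0.000008+0.000024i ; Δ = -0.000001-0.000002i
Accumulated sum +0.382052-0.000000i; after 4π/(2l+1) scaling, +0.320067-0.000000i ⇒ P_7 = 0.320067

0.320067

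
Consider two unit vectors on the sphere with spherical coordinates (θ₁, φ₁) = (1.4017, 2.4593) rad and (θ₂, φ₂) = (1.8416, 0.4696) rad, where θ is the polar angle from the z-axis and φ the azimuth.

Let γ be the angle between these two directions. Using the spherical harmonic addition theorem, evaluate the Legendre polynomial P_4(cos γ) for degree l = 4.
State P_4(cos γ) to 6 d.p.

-0.171302

Expand P_4 via completeness: Σ_{m} conj(Y_{4,m}) at Ω₁ times Y_{4,m} at Ω₂ —
  m=-4: Y*=-0.382788-0.167475i  Y=-0.115498-0.363559i  product -0.016676+0.158509i
  m=-3: Y*=+0.092467+0.179324i  Y=-0.048312+0.295618i  product -0.057479+0.018671i
  m=-2: Y*=-0.053360+0.255085i  Y=-0.091522+0.125105i  product -0.027029-0.030021i
  m=-1: Y*=+0.170658-0.138653i  Y=+0.271754-0.137905i  product +0.027256-0.061214i
  m=+0: Y*=+0.230445-0.000000i  Y=+0.109218+0.000000i  product +0.025169+0.000000i
  m=+1: Y*=-0.170658-0.138653i  Y=-0.271754-0.137905i  product +0.027256+0.061214i
  m=+2: Y*=-0.053360-0.255085i  Y=-0.091522-0.125105i  product -0.027029+0.030021i
  m=+3: Y*=-0.092467+0.179324i  Y=+0.048312+0.295618i  product -0.057479-0.018671i
  m=+4: Y*=-0.382788+0.167475i  Y=-0.115498+0.363559i  product -0.016676-0.158509i
Σ over m = -0.122686-0.000000i; ×(4π/9) → -0.171302-0.000000i. Real part: -0.171302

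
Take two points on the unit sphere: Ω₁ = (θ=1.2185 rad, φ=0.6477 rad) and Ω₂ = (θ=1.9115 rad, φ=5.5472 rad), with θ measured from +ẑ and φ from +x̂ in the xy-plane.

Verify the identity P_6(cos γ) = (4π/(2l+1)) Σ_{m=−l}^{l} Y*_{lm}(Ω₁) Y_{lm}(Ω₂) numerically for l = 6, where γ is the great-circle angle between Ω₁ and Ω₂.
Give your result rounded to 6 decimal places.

Addition theorem: P_6(cos γ) = (4π/13) Σ_m Y*_{lm}(Ω₁) Y_{lm}(Ω₂), m = −6…6:
  m=-6: -0.24286 - 0.22381j × -0.09894 - 0.32389j = -0.04846 + 0.10080j  (running Σ = -0.04846 + 0.10080j)
  m=-5: -0.41862 - 0.04069j × 0.35709 + 0.21324j = -0.14081 - 0.10380j  (running Σ = -0.18927 - 0.00300j)
  m=-4: -0.07306 + 0.04488j × -0.06301 + 0.01262j = 0.00404 - 0.00375j  (running Σ = -0.18523 - 0.00675j)
  m=-3: 0.11427 - 0.29261j × -0.19210 + 0.25954j = 0.05399 + 0.08587j  (running Σ = -0.13124 + 0.07912j)
  m=-2: -0.05269 - 0.18646j × -0.01708 - 0.17229j = -0.03122 + 0.01226j  (running Σ = -0.16246 + 0.09138j)
  m=-1: 0.20173 + 0.15263j × -0.19827 - 0.17958j = -0.01259 - 0.06649j  (running Σ = -0.17505 + 0.02490j)
  m=0: 0.21779 + 0.00000j × 0.19823 + 0.00000j = 0.04317 + 0.00000j  (running Σ = -0.13188 + 0.02490j)
  m=1: -0.20173 + 0.15263j × 0.19827 - 0.17958j = -0.01259 + 0.06649j  (running Σ = -0.14447 + 0.09138j)
  m=2: -0.05269 + 0.18646j × -0.01708 + 0.17229j = -0.03122 - 0.01226j  (running Σ = -0.17569 + 0.07912j)
  m=3: -0.11427 - 0.29261j × 0.19210 + 0.25954j = 0.05399 - 0.08587j  (running Σ = -0.12170 - 0.00675j)
  m=4: -0.07306 - 0.04488j × -0.06301 - 0.01262j = 0.00404 + 0.00375j  (running Σ = -0.11766 - 0.00300j)
  m=5: 0.41862 - 0.04069j × -0.35709 + 0.21324j = -0.14081 + 0.10380j  (running Σ = -0.25847 + 0.10080j)
  m=6: -0.24286 + 0.22381j × -0.09894 + 0.32389j = -0.04846 - 0.10080j  (running Σ = -0.30693 + 0.00000j)
Total Σ_m = -0.30693 + 0.00000j. Multiply by 0.966644: -0.29669 + 0.00000j. P_6(cos γ) = -0.296691

-0.296691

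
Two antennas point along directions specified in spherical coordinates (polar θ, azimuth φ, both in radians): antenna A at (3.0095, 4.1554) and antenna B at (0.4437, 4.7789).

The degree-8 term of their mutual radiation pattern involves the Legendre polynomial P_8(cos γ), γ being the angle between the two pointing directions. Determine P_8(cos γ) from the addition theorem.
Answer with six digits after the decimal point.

Addition theorem: P_8(cos γ) = (4π/17) Σ_m Y*_{lm}(Ω₁) Y_{lm}(Ω₂), m = −8…8:
  [-8]  conj(Y_{8,-8})(Ω₁) = -0.000000+0.000000i ; Y_{8,-8}(Ω₂) = +0.000512-0.000302i ; Δ = +0.000000+0.000000i
  [-7]  conj(Y_{8,-7})(Ω₁) = +0.000001+0.000001i ; Y_{8,-7}(Ω₂) = -0.002246-0.004470i ; Δ = +0.000000-0.000000i
  [-6]  conj(Y_{8,-6})(Ω₁) = +0.000026-0.000005i ; Y_{8,-6}(Ω₂) = -0.024389+0.010285i ; Δ = -0.000001+0.000000i
  [-5]  conj(Y_{8,-5})(Ω₁) = +0.000131-0.000351i ; Y_{8,-5}(Ω₂) = +0.032282+0.093468i ; Δ = +0.000037+0.000001i
  [-4]  conj(Y_{8,-4})(Ω₁) = -0.002377-0.003080i ; Y_{8,-4}(Ω₂) = +0.255407-0.069599i ; Δ = -0.000821-0.000621i
  [-3]  conj(Y_{8,-3})(Ω₁) = -0.029742+0.002989i ; Y_{8,-3}(Ω₂) = -0.095766-0.473566i ; Δ = +0.004264+0.013798i
  [-2]  conj(Y_{8,-2})(Ω₁) = -0.071653+0.145787i ; Y_{8,-2}(Ω₂) = -0.493932+0.066094i ; Δ = +0.025756-0.076745i
  [-1]  conj(Y_{8,-1})(Ω₁) = +0.293654+0.471534i ; Y_{8,-1}(Ω₂) = +0.002134+0.032037i ; Δ = -0.014480+0.010414i
  [+0]  conj(Y_{8,0})(Ω₁) = +0.825269-0.000000i ; Y_{8,0}(Ω₂) = -0.475443+0.000000i ; Δ = -0.392368+0.000000i
  [+1]  conj(Y_{8,1})(Ω₁) = -0.293654+0.471534i ; Y_{8,1}(Ω₂) = -0.002134+0.032037i ; Δ = -0.014480-0.010414i
  [+2]  conj(Y_{8,2})(Ω₁) = -0.071653-0.145787i ; Y_{8,2}(Ω₂) = -0.493932-0.066094i ; Δ = +0.025756+0.076745i
  [+3]  conj(Y_{8,3})(Ω₁) = +0.029742+0.002989i ; Y_{8,3}(Ω₂) = +0.095766-0.473566i ; Δ = +0.004264-0.013798i
  [+4]  conj(Y_{8,4})(Ω₁) = -0.002377+0.003080i ; Y_{8,4}(Ω₂) = +0.255407+0.069599i ; Δ = -0.000821+0.000621i
  [+5]  conj(Y_{8,5})(Ω₁) = -0.000131-0.000351i ; Y_{8,5}(Ω₂) = -0.032282+0.093468i ; Δ = +0.000037-0.000001i
  [+6]  conj(Y_{8,6})(Ω₁) = +0.000026+0.000005i ; Y_{8,6}(Ω₂) = -0.024389-0.010285i ; Δ = -0.000001-0.000000i
  [+7]  conj(Y_{8,7})(Ω₁) = -0.000001+0.000001i ; Y_{8,7}(Ω₂) = +0.002246-0.004470i ; Δ = +0.000000+0.000000i
  [+8]  conj(Y_{8,8})(Ω₁) = -0.000000-0.000000i ; Y_{8,8}(Ω₂) = +0.000512+0.000302i ; Δ = +0.000000-0.000000i
Σ over m = -0.362858+0.000000i; ×(4π/17) → -0.268224+0.000000i. Real part: -0.268224

-0.268224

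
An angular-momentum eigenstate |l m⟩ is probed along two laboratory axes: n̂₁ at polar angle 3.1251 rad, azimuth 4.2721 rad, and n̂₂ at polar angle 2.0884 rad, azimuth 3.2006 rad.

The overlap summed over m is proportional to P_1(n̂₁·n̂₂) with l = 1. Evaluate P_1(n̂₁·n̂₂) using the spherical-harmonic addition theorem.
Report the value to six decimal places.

Summing Y*_{l m}(θ₁,φ₁)·Y_{l m}(θ₂,φ₂) over m ∈ [−1, 1]; prefactor 4π/(2·1+1) = 4.188790:
  [-1]  conj(Y_{1,-1})(Ω₁) = -0.002428-0.005154i ; Y_{1,-1}(Ω₂) = -0.299714+0.017706i ; Δ = +0.000819+0.001502i
  [+0]  conj(Y_{1,0})(Ω₁) = -0.488536-0.000000i ; Y_{1,0}(Ω₂) = -0.241760+0.000000i ; Δ = +0.118109+0.000000i
  [+1]  conj(Y_{1,1})(Ω₁) = +0.002428-0.005154i ; Y_{1,1}(Ω₂) = +0.299714+0.017706i ; Δ = +0.000819-0.001502i
Accumulated sum +0.119747+0.000000i; after 4π/(2l+1) scaling, +0.501594+0.000000i ⇒ P_1 = 0.501594

0.501594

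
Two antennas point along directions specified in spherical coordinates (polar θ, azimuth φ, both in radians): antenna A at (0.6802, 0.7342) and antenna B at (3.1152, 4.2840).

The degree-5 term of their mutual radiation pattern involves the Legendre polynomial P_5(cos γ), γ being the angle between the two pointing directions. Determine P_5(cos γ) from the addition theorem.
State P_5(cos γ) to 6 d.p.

Addition theorem: P_5(cos γ) = (4π/11) Σ_m Y*_{lm}(Ω₁) Y_{lm}(Ω₂), m = −5…5:
  [-5]  conj(Y_{5,-5})(Ω₁) = (-0.039426, -0.023069) ; Y_{5,-5}(Ω₂) = (-0.000000, -0.000000) ; Δ = (0.000000, 0.000000)
  [-4]  conj(Y_{5,-4})(Ω₁) = (-0.174824, 0.036312) ; Y_{5,-4}(Ω₂) = (0.000000, -0.000001) ; Δ = (0.000000, 0.000000)
  [-3]  conj(Y_{5,-3})(Ω₁) = (-0.225689, 0.308368) ; Y_{5,-3}(Ω₂) = (0.000049, -0.000014) ; Δ = (-0.000007, 0.000018)
  [-2]  conj(Y_{5,-2})(Ω₁) = (0.043328, 0.421664) ; Y_{5,-2}(Ω₂) = (0.001544, 0.001781) ; Δ = (-0.000684, 0.000728)
  [-1]  conj(Y_{5,-1})(Ω₁) = (0.031398, 0.028337) ; Y_{5,-1}(Ω₂) = (-0.028020, 0.061357) ; Δ = (-0.002618, 0.001132)
  [+0]  conj(Y_{5,0})(Ω₁) = (-0.390421, -0.000000) ; Y_{5,0}(Ω₂) = (-0.930721, 0.000000) ; Δ = (0.363373, 0.000000)
  [+1]  conj(Y_{5,1})(Ω₁) = (-0.031398, 0.028337) ; Y_{5,1}(Ω₂) = (0.028020, 0.061357) ; Δ = (-0.002618, -0.001132)
  [+2]  conj(Y_{5,2})(Ω₁) = (0.043328, -0.421664) ; Y_{5,2}(Ω₂) = (0.001544, -0.001781) ; Δ = (-0.000684, -0.000728)
  [+3]  conj(Y_{5,3})(Ω₁) = (0.225689, 0.308368) ; Y_{5,3}(Ω₂) = (-0.000049, -0.000014) ; Δ = (-0.000007, -0.000018)
  [+4]  conj(Y_{5,4})(Ω₁) = (-0.174824, -0.036312) ; Y_{5,4}(Ω₂) = (0.000000, 0.000001) ; Δ = (0.000000, -0.000000)
  [+5]  conj(Y_{5,5})(Ω₁) = (0.039426, -0.023069) ; Y_{5,5}(Ω₂) = (0.000000, -0.000000) ; Δ = (0.000000, -0.000000)
Total Σ_m = (0.356755, -0.000000). Multiply by 1.142397: (0.407556, -0.000000). P_5(cos γ) = 0.407556

0.407556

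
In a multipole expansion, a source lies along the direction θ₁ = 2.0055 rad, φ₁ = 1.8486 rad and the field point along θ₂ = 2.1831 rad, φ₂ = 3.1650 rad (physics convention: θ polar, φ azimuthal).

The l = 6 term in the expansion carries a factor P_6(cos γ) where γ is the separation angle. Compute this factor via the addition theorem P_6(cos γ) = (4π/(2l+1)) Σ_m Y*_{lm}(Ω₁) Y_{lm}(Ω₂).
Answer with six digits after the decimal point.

Summing Y*_{l m}(θ₁,φ₁)·Y_{l m}(θ₂,φ₂) over m ∈ [−6, 6]; prefactor 4π/(2·6+1) = 0.966644:
  term(m=-6) = (-0.001732, -0.038977)   from Y*(Ω₁)=(0.025785, -0.267699), Y(Ω₂)=(0.143643, -0.020307)
  term(m=-5) = (0.145918, -0.044948)   from Y*(Ω₁)=(0.425452, -0.078201), Y(Ω₂)=(0.350547, -0.041215)
  term(m=-4) = (0.050837, 0.082323)   from Y*(Ω₁)=(0.101848, 0.205783), Y(Ω₂)=(0.419545, -0.039397)
  term(m=-3) = (0.019299, -0.020176)   from Y*(Ω₁)=(0.158943, -0.144369), Y(Ω₂)=(0.129706, -0.009123)
  term(m=-2) = (-0.079241, -0.044199)   from Y*(Ω₁)=(0.262777, 0.163144), Y(Ω₂)=(-0.293029, 0.013728)
  term(m=-1) = (-0.007205, 0.027710)   from Y*(Ω₁)=(0.030954, -0.108543), Y(Ω₂)=(-0.253593, 0.005937)
  term(m=+0) = (0.073558, 0.000000)   from Y*(Ω₁)=(0.318022, -0.000000), Y(Ω₂)=(0.231299, 0.000000)
  term(m=+1) = (-0.007205, -0.027710)   from Y*(Ω₁)=(-0.030954, -0.108543), Y(Ω₂)=(0.253593, 0.005937)
  term(m=+2) = (-0.079241, 0.044199)   from Y*(Ω₁)=(0.262777, -0.163144), Y(Ω₂)=(-0.293029, -0.013728)
  term(m=+3) = (0.019299, 0.020176)   from Y*(Ω₁)=(-0.158943, -0.144369), Y(Ω₂)=(-0.129706, -0.009123)
  term(m=+4) = (0.050837, -0.082323)   from Y*(Ω₁)=(0.101848, -0.205783), Y(Ω₂)=(0.419545, 0.039397)
  term(m=+5) = (0.145918, 0.044948)   from Y*(Ω₁)=(-0.425452, -0.078201), Y(Ω₂)=(-0.350547, -0.041215)
  term(m=+6) = (-0.001732, 0.038977)   from Y*(Ω₁)=(0.025785, 0.267699), Y(Ω₂)=(0.143643, 0.020307)
Accumulated sum (0.329308, -0.000000); after 4π/(2l+1) scaling, (0.318323, -0.000000) ⇒ P_6 = 0.318323

0.318323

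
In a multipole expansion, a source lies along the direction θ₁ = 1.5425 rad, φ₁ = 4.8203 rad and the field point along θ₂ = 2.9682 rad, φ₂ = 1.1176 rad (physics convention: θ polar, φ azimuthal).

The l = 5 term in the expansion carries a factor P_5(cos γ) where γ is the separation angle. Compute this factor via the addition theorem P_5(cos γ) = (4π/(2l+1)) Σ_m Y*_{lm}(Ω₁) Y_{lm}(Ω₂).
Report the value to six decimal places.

-0.281278

Addition theorem: P_5(cos γ) = (4π/11) Σ_m Y*_{lm}(Ω₁) Y_{lm}(Ω₂), m = −5…5:
  m=-5: Y*=+0.237973-0.397400i  Y=+0.000054+0.000045i  product +0.000031-0.000011i
  m=-4: Y*=+0.037656+0.017345i  Y=+0.000307-0.001244i  product +0.000033-0.000042i
  m=-3: Y*=+0.109123-0.325220i  Y=-0.013431+0.002880i  product -0.000529+0.004682i
  m=-2: Y*=+0.046687+0.010236i  Y=+0.058539+0.074745i  product +0.001968+0.004089i
  m=-1: Y*=+0.034095-0.314729i  Y=+0.173836-0.356950i  product -0.106415-0.066881i
  m=+0: Y*=+0.049447-0.000000i  Y=-0.735989+0.000000i  product -0.036393+0.000000i
  m=+1: Y*=-0.034095-0.314729i  Y=-0.173836-0.356950i  product -0.106415+0.066881i
  m=+2: Y*=+0.046687-0.010236i  Y=+0.058539-0.074745i  product +0.001968-0.004089i
  m=+3: Y*=-0.109123-0.325220i  Y=+0.013431+0.002880i  product -0.000529-0.004682i
  m=+4: Y*=+0.037656-0.017345i  Y=+0.000307+0.001244i  product +0.000033+0.000042i
  m=+5: Y*=-0.237973-0.397400i  Y=-0.000054+0.000045i  product +0.000031+0.000011i
Σ over m = -0.246217-0.000000i; ×(4π/11) → -0.281278-0.000000i. Real part: -0.281278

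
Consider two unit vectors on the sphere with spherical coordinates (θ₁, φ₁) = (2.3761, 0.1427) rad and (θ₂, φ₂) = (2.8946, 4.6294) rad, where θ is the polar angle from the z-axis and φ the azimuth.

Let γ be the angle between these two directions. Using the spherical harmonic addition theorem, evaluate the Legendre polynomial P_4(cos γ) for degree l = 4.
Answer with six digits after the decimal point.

-0.428242

Term-by-term m-sum for l=4 (normalisation 4π/9 = 1.396263):
  term(m=-4) = 0.00010 + 0.00013j   from Y*(Ω₁)=0.08583 + 0.05511j, Y(Ω₂)=0.00149 + 0.00052j
  term(m=-3) = 0.00334 - 0.00415j   from Y*(Ω₁)=-0.27313 - 0.12464j, Y(Ω₂)=-0.00437 + 0.01719j
  term(m=-2) = -0.04257 - 0.02064j   from Y*(Ω₁)=0.40674 + 0.11934j, Y(Ω₂)=-0.11008 - 0.01844j
  term(m=-1) = -0.01358 + 0.05916j   from Y*(Ω₁)=-0.14957 - 0.02149j, Y(Ω₂)=0.03330 - 0.40031j
  term(m=+0) = -0.20127 + 0.00000j   from Y*(Ω₁)=-0.33181 + 0.00000j, Y(Ω₂)=0.60658 + 0.00000j
  term(m=+1) = -0.01358 - 0.05916j   from Y*(Ω₁)=0.14957 - 0.02149j, Y(Ω₂)=-0.03330 - 0.40031j
  term(m=+2) = -0.04257 + 0.02064j   from Y*(Ω₁)=0.40674 - 0.11934j, Y(Ω₂)=-0.11008 + 0.01844j
  term(m=+3) = 0.00334 + 0.00415j   from Y*(Ω₁)=0.27313 - 0.12464j, Y(Ω₂)=0.00437 + 0.01719j
  term(m=+4) = 0.00010 - 0.00013j   from Y*(Ω₁)=0.08583 - 0.05511j, Y(Ω₂)=0.00149 - 0.00052j
Σ over m = -0.30671 - 0.00000j; ×(4π/9) → -0.42824 - 0.00000j. Real part: -0.428242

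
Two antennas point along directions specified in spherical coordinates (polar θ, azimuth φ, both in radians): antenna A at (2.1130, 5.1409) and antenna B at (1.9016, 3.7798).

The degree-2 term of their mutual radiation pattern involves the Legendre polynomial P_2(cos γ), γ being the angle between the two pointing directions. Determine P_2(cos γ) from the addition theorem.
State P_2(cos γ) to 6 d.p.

-0.330408

Summing Y*_{l m}(θ₁,φ₁)·Y_{l m}(θ₂,φ₂) over m ∈ [−2, 2]; prefactor 4π/(2·2+1) = 2.513274:
  [-2]  conj(Y_{2,-2})(Ω₁) = -0.185550-0.214233i ; Y_{2,-2}(Ω₂) = +0.100253-0.330660i ; Δ = -0.089440+0.039876i
  [-1]  conj(Y_{2,-1})(Ω₁) = -0.141889+0.310602i ; Y_{2,-1}(Ω₂) = +0.190608-0.141386i ; Δ = +0.016869+0.079264i
  [+0]  conj(Y_{2,0})(Ω₁) = -0.063443-0.000000i ; Y_{2,0}(Ω₂) = -0.215573+0.000000i ; Δ = +0.013677+0.000000i
  [+1]  conj(Y_{2,1})(Ω₁) = +0.141889+0.310602i ; Y_{2,1}(Ω₂) = -0.190608-0.141386i ; Δ = +0.016869-0.079264i
  [+2]  conj(Y_{2,2})(Ω₁) = -0.185550+0.214233i ; Y_{2,2}(Ω₂) = +0.100253+0.330660i ; Δ = -0.089440-0.039876i
Σ over m = -0.131465+0.000000i; ×(4π/5) → -0.330408+0.000000i. Real part: -0.330408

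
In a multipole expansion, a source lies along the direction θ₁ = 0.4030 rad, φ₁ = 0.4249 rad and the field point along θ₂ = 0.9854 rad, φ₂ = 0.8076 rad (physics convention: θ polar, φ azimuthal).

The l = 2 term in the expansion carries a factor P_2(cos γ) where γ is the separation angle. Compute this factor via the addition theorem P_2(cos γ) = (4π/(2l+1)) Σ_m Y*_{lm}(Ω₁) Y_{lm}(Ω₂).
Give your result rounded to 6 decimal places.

Expand P_2 via completeness: Σ_{m} conj(Y_{2,m}) at Ω₁ times Y_{2,m} at Ω₂ —
  m=-2: +0.039219+0.044626i × -0.011912-0.268084i = +0.011496-0.011046i  (running Σ = +0.011496-0.011046i)
  m=-1: +0.253923+0.114891i × +0.245929-0.257099i = +0.091985-0.037028i  (running Σ = +0.103482-0.048074i)
  m=0: +0.485257-0.000000i × -0.026535+0.000000i = -0.012876+0.000000i  (running Σ = +0.090606-0.048074i)
  m=1: -0.253923+0.114891i × -0.245929-0.257099i = +0.091985+0.037028i  (running Σ = +0.182591-0.011046i)
  m=2: +0.039219-0.044626i × -0.011912+0.268084i = +0.011496+0.011046i  (running Σ = +0.194087+0.000000i)
Total Σ_m = +0.194087+0.000000i. Multiply by 2.513274: +0.487795+0.000000i. P_2(cos γ) = 0.487795

0.487795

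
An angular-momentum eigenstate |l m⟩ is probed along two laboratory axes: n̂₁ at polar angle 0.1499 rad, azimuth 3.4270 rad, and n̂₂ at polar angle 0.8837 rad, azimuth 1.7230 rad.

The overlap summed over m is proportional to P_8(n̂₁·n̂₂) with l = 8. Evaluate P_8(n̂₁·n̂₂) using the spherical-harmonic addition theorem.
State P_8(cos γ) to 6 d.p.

0.239800

Summing Y*_{l m}(θ₁,φ₁)·Y_{l m}(θ₂,φ₂) over m ∈ [−8, 8]; prefactor 4π/(2·8+1) = 0.739198:
  term(m=-8) = +0.000000+0.000000i   from Y*(Ω₁)=-0.000000+0.000000i, Y(Ω₂)=+0.022747-0.061709i
  term(m=-7) = +0.000001-0.000000i   from Y*(Ω₁)=+0.000001-0.000003i, Y(Ω₂)=+0.188860+0.104496i
  term(m=-6) = -0.000016-0.000017i   from Y*(Ω₁)=-0.000008+0.000056i, Y(Ω₂)=-0.247303+0.320248i
  term(m=-5) = -0.000186+0.000237i   from Y*(Ω₁)=-0.000100-0.000690i, Y(Ω₂)=-0.298128-0.313031i
  term(m=-4) = +0.000701+0.000413i   from Y*(Ω₁)=+0.002641+0.005770i, Y(Ω₂)=+0.105170-0.073320i
  term(m=-3) = -0.004886+0.011569i   from Y*(Ω₁)=-0.028010-0.032288i, Y(Ω₂)=-0.129537-0.263697i
  term(m=-2) = +0.058795+0.016045i   from Y*(Ω₁)=+0.170791+0.109668i, Y(Ω₂)=+0.286461-0.089998i
  term(m=-1) = -0.013369+0.099772i   from Y*(Ω₁)=-0.576678-0.169208i, Y(Ω₂)=-0.025395-0.165561i
  term(m=+0) = +0.242328+0.000000i   from Y*(Ω₁)=+0.737775-0.000000i, Y(Ω₂)=+0.328457+0.000000i
  term(m=+1) = -0.013369-0.099772i   from Y*(Ω₁)=+0.576678-0.169208i, Y(Ω₂)=+0.025395-0.165561i
  term(m=+2) = +0.058795-0.016045i   from Y*(Ω₁)=+0.170791-0.109668i, Y(Ω₂)=+0.286461+0.089998i
  term(m=+3) = -0.004886-0.011569i   from Y*(Ω₁)=+0.028010-0.032288i, Y(Ω₂)=+0.129537-0.263697i
  term(m=+4) = +0.000701-0.000413i   from Y*(Ω₁)=+0.002641-0.005770i, Y(Ω₂)=+0.105170+0.073320i
  term(m=+5) = -0.000186-0.000237i   from Y*(Ω₁)=+0.000100-0.000690i, Y(Ω₂)=+0.298128-0.313031i
  term(m=+6) = -0.000016+0.000017i   from Y*(Ω₁)=-0.000008-0.000056i, Y(Ω₂)=-0.247303-0.320248i
  term(m=+7) = +0.000001+0.000000i   from Y*(Ω₁)=-0.000001-0.000003i, Y(Ω₂)=-0.188860+0.104496i
  term(m=+8) = +0.000000-0.000000i   from Y*(Ω₁)=-0.000000-0.000000i, Y(Ω₂)=+0.022747+0.061709i
Total Σ_m = +0.324405+0.000000i. Multiply by 0.739198: +0.239800+0.000000i. P_8(cos γ) = 0.239800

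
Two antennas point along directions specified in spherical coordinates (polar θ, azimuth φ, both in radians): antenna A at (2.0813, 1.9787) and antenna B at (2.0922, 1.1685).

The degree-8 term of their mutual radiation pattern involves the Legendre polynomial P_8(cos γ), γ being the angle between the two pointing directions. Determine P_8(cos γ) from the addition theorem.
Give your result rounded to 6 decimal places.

Expand P_8 via completeness: Σ_{m} conj(Y_{8,m}) at Ω₁ times Y_{8,m} at Ω₂ —
  m=-8: -0.171817-0.021003i × -0.164257-0.012636i = +0.027957+0.005621i  (running Σ = +0.027957+0.005621i)
  m=-7: -0.109490-0.371969i × +0.121054+0.358652i = +0.120153-0.084297i  (running Σ = +0.148110-0.078676i)
  m=-6: +0.329434-0.274212i × +0.325135-0.289692i = +0.027674-0.184590i  (running Σ = +0.175784-0.263266i)
  m=-5: +0.104165+0.052745i × -0.129575-0.061110i = -0.010274-0.013200i  (running Σ = +0.165510-0.276466i)
  m=-4: +0.017902-0.293993i × +0.010640-0.277038i = -0.081257-0.008088i  (running Σ = +0.084253-0.284554i)
  m=-3: +0.262411-0.094922i × -0.278344+0.106013i = -0.062978+0.054240i  (running Σ = +0.021275-0.230314i)
  m=-2: -0.113355-0.120467i × -0.095676-0.099421i = -0.001132+0.022796i  (running Σ = +0.020144-0.207518i)
  m=-1: +0.125055-0.289385i × -0.128073+0.300992i = +0.071086+0.074703i  (running Σ = +0.091230-0.132815i)
  m=0: -0.121488-0.000000i × -0.091762+0.000000i = +0.011148+0.000000i  (running Σ = +0.102378-0.132815i)
  m=1: -0.125055-0.289385i × +0.128073+0.300992i = +0.071086-0.074703i  (running Σ = +0.173464-0.207518i)
  m=2: -0.113355+0.120467i × -0.095676+0.099421i = -0.001132-0.022796i  (running Σ = +0.172333-0.230314i)
  m=3: -0.262411-0.094922i × +0.278344+0.106013i = -0.062978-0.054240i  (running Σ = +0.109355-0.284554i)
  m=4: +0.017902+0.293993i × +0.010640+0.277038i = -0.081257+0.008088i  (running Σ = +0.028098-0.276466i)
  m=5: -0.104165+0.052745i × +0.129575-0.061110i = -0.010274+0.013200i  (running Σ = +0.017824-0.263266i)
  m=6: +0.329434+0.274212i × +0.325135+0.289692i = +0.027674+0.184590i  (running Σ = +0.045498-0.078676i)
  m=7: +0.109490-0.371969i × -0.121054+0.358652i = +0.120153+0.084297i  (running Σ = +0.165651+0.005621i)
  m=8: -0.171817+0.021003i × -0.164257+0.012636i = +0.027957-0.005621i  (running Σ = +0.193608+0.000000i)
Σ over m = +0.193608+0.000000i; ×(4π/17) → +0.143115+0.000000i. Real part: 0.143115

0.143115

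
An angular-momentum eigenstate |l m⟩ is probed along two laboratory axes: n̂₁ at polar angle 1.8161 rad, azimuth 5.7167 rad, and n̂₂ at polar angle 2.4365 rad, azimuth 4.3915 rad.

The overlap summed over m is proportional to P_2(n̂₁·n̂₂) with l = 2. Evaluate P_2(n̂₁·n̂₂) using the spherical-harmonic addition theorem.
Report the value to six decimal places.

Expand P_2 via completeness: Σ_{m} conj(Y_{2,m}) at Ω₁ times Y_{2,m} at Ω₂ —
  m=-2: Y*=0.15411 - 0.32921j  Y=-0.12997 - 0.09713j  product -0.05200 + 0.02782j
  m=-1: Y*=-0.15357 + 0.09767j  Y=0.12027 - 0.36184j  product 0.01687 + 0.06731j
  m=+0: Y*=-0.25959 + 0.00000j  Y=0.23335 + 0.00000j  product -0.06058 + 0.00000j
  m=+1: Y*=0.15357 + 0.09767j  Y=-0.12027 - 0.36184j  product 0.01687 - 0.06731j
  m=+2: Y*=0.15411 + 0.32921j  Y=-0.12997 + 0.09713j  product -0.05200 - 0.02782j
Σ over m = -0.13084 - 0.00000j; ×(4π/5) → -0.32883 - 0.00000j. Real part: -0.328834

-0.328834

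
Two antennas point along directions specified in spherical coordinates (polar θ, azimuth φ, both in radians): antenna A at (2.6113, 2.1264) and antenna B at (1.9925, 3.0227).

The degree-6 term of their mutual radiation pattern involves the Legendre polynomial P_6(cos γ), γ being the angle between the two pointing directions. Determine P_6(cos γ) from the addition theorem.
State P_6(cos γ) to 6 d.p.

Addition theorem: P_6(cos γ) = (4π/13) Σ_m Y*_{lm}(Ω₁) Y_{lm}(Ω₂), m = −6…6:
  m=-6: (0.007939, 0.001544) × (0.210734, 0.182365) = (0.001392, 0.001773)  (running Σ = (0.001392, 0.001773))
  m=-5: (0.016993, 0.044661) × (0.358795, 0.242560) = (-0.004736, 0.020146)  (running Σ = (-0.003344, 0.021919))
  m=-4: (-0.101758, 0.133407) × (0.185284, 0.095420) = (-0.031584, 0.015008)  (running Σ = (-0.034928, 0.036927))
  m=-3: (-0.375325, -0.036148) × (-0.219570, -0.081815) = (0.079453, 0.038644)  (running Σ = (0.044524, 0.075572))
  m=-2: (-0.217328, -0.439103) × (-0.287061, -0.069575) = (0.031836, 0.141170)  (running Σ = (0.076360, 0.216741))
  m=-1: (0.090085, -0.145101) × (0.137509, 0.016426) = (0.014771, -0.018473)  (running Σ = (0.091131, 0.198268))
  m=0: (-0.388238, -0.000000) × (0.307426, 0.000000) = (-0.119355, -0.000000)  (running Σ = (-0.028223, 0.198268))
  m=1: (-0.090085, -0.145101) × (-0.137509, 0.016426) = (0.014771, 0.018473)  (running Σ = (-0.013452, 0.216741))
  m=2: (-0.217328, 0.439103) × (-0.287061, 0.069575) = (0.031836, -0.141170)  (running Σ = (0.018383, 0.075572))
  m=3: (0.375325, -0.036148) × (0.219570, -0.081815) = (0.079453, -0.038644)  (running Σ = (0.097836, 0.036927))
  m=4: (-0.101758, -0.133407) × (0.185284, -0.095420) = (-0.031584, -0.015008)  (running Σ = (0.066252, 0.021919))
  m=5: (-0.016993, 0.044661) × (-0.358795, 0.242560) = (-0.004736, -0.020146)  (running Σ = (0.061516, 0.001773))
  m=6: (0.007939, -0.001544) × (0.210734, -0.182365) = (0.001392, -0.001773)  (running Σ = (0.062908, -0.000000))
Σ over m = (0.062908, -0.000000); ×(4π/13) → (0.060809, -0.000000). Real part: 0.060809

0.060809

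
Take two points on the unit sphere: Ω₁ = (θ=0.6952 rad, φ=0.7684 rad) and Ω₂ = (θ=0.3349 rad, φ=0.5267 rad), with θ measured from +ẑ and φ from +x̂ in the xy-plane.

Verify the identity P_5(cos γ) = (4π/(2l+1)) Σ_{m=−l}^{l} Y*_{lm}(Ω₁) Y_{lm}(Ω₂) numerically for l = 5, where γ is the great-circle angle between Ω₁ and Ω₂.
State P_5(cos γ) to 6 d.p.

0.181343

Expand P_5 via completeness: Σ_{m} conj(Y_{5,m}) at Ω₁ times Y_{5,m} at Ω₂ —
  [-5]  conj(Y_{5,-5})(Ω₁) = -0.038264-0.032256i ; Y_{5,-5}(Ω₂) = -0.001555-0.000866i ; Δ = +0.000032+0.000083i
  [-4]  conj(Y_{5,-4})(Ω₁) = -0.189295+0.012891i ; Y_{5,-4}(Ω₂) = -0.008261-0.013908i ; Δ = +0.001743+0.002526i
  [-3]  conj(Y_{5,-3})(Ω₁) = -0.262437+0.290667i ; Y_{5,-3}(Ω₂) = -0.000803-0.086318i ; Δ = +0.025301+0.022420i
  [-2]  conj(Y_{5,-2})(Ω₁) = +0.013959+0.410459i ; Y_{5,-2}(Ω₂) = +0.143332-0.251853i ; Δ = +0.105376+0.055316i
  [-1]  conj(Y_{5,-1})(Ω₁) = +0.006929+0.006697i ; Y_{5,-1}(Ω₂) = +0.475056-0.276242i ; Δ = +0.005142+0.001268i
  [+0]  conj(Y_{5,0})(Ω₁) = -0.392552-0.000000i ; Y_{5,0}(Ω₂) = +0.296642+0.000000i ; Δ = -0.116447-0.000000i
  [+1]  conj(Y_{5,1})(Ω₁) = -0.006929+0.006697i ; Y_{5,1}(Ω₂) = -0.475056-0.276242i ; Δ = +0.005142-0.001268i
  [+2]  conj(Y_{5,2})(Ω₁) = +0.013959-0.410459i ; Y_{5,2}(Ω₂) = +0.143332+0.251853i ; Δ = +0.105376-0.055316i
  [+3]  conj(Y_{5,3})(Ω₁) = +0.262437+0.290667i ; Y_{5,3}(Ω₂) = +0.000803-0.086318i ; Δ = +0.025301-0.022420i
  [+4]  conj(Y_{5,4})(Ω₁) = -0.189295-0.012891i ; Y_{5,4}(Ω₂) = -0.008261+0.013908i ; Δ = +0.001743-0.002526i
  [+5]  conj(Y_{5,5})(Ω₁) = +0.038264-0.032256i ; Y_{5,5}(Ω₂) = +0.001555-0.000866i ; Δ = +0.000032-0.000083i
Σ over m = +0.158739-0.000000i; ×(4π/11) → +0.181343-0.000000i. Real part: 0.181343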